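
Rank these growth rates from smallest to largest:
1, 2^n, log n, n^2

Ordered by growth rate: 1 < log n < n^2 < 2^n.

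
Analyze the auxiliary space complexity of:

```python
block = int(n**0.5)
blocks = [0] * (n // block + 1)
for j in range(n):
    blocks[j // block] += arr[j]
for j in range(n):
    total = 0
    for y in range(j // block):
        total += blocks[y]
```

Space complexity: O(sqrt(n)).
Storage scales with sqrt(n).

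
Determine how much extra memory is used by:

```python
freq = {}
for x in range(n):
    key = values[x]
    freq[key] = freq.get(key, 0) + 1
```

Space complexity: O(n).
Auxiliary storage grows linearly with the input size n in the worst case.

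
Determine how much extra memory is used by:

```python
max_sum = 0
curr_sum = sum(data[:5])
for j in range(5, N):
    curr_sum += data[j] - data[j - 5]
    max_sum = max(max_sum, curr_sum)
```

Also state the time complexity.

Space complexity: O(1).
Only a constant amount of auxiliary storage is used; nothing grows with n.
Time complexity: O(n).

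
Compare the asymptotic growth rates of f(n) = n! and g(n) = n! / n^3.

f(n) = n! grows faster: the ratio n!/(n!/n^3) = n^3 -> infinity.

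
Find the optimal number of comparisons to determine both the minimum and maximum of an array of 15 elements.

Naive approach: 28 comparisons (14 for max + 14 for min).
Optimal: Compare elements in pairs first (floor(n/2) = 7 comparisons), then find max among winners and min among losers (7 comparisons each).
Total: ceil(3n/2) - 2 = 21 comparisons. An adversary argument shows this is also a lower bound.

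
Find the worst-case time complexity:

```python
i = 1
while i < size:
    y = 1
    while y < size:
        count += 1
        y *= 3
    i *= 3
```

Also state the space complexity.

Time complexity: O(log^2 n).
Space complexity: O(1).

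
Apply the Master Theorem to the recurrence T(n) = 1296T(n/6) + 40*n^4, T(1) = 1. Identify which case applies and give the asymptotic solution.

a=1296, b=6, f(n)=40*n^4.
log_6(1296) = 4, so n^(log_b(a)) = n^4.
f(n) = Theta(n^4), so Case 2 applies.
T(n) = Theta(n^4 log n).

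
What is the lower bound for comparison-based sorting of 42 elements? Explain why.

A comparison-based sorting algorithm corresponds to a decision tree. With 42! possible permutations, the tree has 42! leaves. The height is at least log_2(42!) = Omega(n log n) by Stirling's approximation.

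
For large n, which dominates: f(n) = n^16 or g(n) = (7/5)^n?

g(n) = (7/5)^n grows faster: (7/5)^n is exponential with base 7/5 > 1, dominating every polynomial.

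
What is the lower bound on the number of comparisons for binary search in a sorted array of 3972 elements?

With 3972 possible positions, we need at least ceil(log_2(3972)) = 12 comparisons. Each comparison splits the remaining candidates by at most half.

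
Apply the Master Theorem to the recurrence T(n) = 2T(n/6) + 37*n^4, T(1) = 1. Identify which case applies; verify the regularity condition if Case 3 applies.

a=2, b=6, f(n)=37*n^4.
log_6(2) = 0.3869 < 4.
f(n) = Omega(n^(0.3869+epsilon)) for some epsilon > 0, so Case 3 is the candidate.
Regularity: a*f(n/b) = 2*37*(n/6)^4 = (2/1296)*37*n^4 <= c*f(n) with c = 2/1296 < 1. Satisfied.
Case 3: T(n) = Theta(n^4).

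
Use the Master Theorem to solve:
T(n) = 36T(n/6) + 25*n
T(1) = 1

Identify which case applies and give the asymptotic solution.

a=36, b=6, f(n)=25*n.
log_6(36) = 2 > 1.
Since f(n) = O(n^1) is polynomially smaller than n^2, Case 1 applies.
T(n) = Theta(n^2).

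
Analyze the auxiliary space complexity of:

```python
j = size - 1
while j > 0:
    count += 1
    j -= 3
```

Space complexity: O(1).
Only a constant amount of auxiliary storage is used; nothing grows with n.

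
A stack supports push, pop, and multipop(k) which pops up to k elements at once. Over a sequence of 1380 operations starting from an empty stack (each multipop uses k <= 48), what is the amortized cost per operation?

Each element is pushed exactly once and popped at most once (whether by pop or as part of a multipop). So the total number of individual pops over the whole sequence is at most the number of pushes, which is at most 1380. Total work <= 2 * 1380, hence O(1) amortized per operation.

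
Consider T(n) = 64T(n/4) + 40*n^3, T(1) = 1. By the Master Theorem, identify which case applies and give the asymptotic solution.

a=64, b=4, f(n)=40*n^3.
log_4(64) = 3, so n^(log_b(a)) = n^3.
f(n) = Theta(n^3), so Case 2 applies.
T(n) = Theta(n^3 log n).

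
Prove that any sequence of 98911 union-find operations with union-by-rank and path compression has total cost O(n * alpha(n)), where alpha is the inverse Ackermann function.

Using Tarjan's analysis with rank-based potential function. Union-by-rank keeps tree height O(log n). Path compression flattens paths during find. For n = 98911 operations, total cost is O(n * alpha(n)), effectively O(n) since alpha grows incredibly slowly.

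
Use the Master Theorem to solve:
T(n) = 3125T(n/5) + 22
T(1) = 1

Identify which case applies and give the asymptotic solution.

a=3125, b=5, f(n)=22.
log_5(3125) = 5 > 0.
Since f(n) = O(n^0) is polynomially smaller than n^5, Case 1 applies.
T(n) = Theta(n^5).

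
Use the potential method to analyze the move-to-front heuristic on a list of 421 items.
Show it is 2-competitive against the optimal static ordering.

Let Phi = number of inversions between the MTF list and the optimal static list (0 <= Phi <= C(421,2)). Accessing an element at MTF position k and optimal position j: the move-to-front destroys all k-1 inversions in front of it that are not in front in optimal (>= k-j of them) and creates at most j-1 new ones. Amortized cost <= k + (j-1) - (k-j) = 2j - 1 <= 2 * optimal cost.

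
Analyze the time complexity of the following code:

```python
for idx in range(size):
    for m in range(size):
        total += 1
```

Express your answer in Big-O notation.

Time complexity: O(n^2).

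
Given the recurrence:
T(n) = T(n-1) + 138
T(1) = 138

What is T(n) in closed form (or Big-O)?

Unrolling: T(n) = T(n-1) + 138 = T(n-2) + 2*138 = ... = T(1) + (n-1)*138 = 138 + (n-1)*138 = 138n.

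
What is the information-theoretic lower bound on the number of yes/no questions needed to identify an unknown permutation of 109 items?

There are 109! = 144385958320249358220488210246279753379312820313396029159834075622223337844983482099636001195615259277084033387619818092804737714758384244334160217374720000000000000000000000000 permutations. Each yes/no question gives at most 1 bit, so at least ceil(log_2(144385958320249358220488210246279753379312820313396029159834075622223337844983482099636001195615259277084033387619818092804737714758384244334160217374720000000000000000000000000)) = 586 questions are needed.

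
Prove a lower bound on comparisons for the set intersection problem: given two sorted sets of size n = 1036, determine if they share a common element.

For two sorted arrays of size n = 1036, any correct algorithm must examine Omega(n) elements. If fewer are examined, an adversary places a common element in an unexamined gap. A merge-based scan achieves O(n), so the bound is tight.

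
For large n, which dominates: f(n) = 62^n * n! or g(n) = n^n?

f(n) = 62^n * n! grows faster: by Stirling n! ~ sqrt(2 pi n)(n/e)^n, so 62^n n! / n^n ~ (62/e)^n sqrt(2 pi n) -> infinity since 62/e > 1.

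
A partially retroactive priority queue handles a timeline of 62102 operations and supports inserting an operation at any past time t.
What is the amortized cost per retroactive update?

Partially retroactive priority queues (Demaine-Iacono-Langerman) allow updates at past times with queries only at the present. With a balanced BST over the m = 62102 timeline events tracking bridges, each retroactive insert or delete is O(log m) amortized.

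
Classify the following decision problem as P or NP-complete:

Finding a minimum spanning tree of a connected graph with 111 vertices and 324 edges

This problem is in P: Kruskal's / Prim's algorithms run in polynomial time.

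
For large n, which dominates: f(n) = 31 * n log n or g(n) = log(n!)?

f(n) = 31 * n log n and g(n) = log(n!) are Theta of each other: Stirling: log(n!) = n log n - n + O(log n) = Theta(n log n); the constant 31 doesn't change the Theta class.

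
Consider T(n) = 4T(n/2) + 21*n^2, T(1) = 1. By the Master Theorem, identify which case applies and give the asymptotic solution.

a=4, b=2, f(n)=21*n^2.
log_2(4) = 2, so n^(log_b(a)) = n^2.
f(n) = Theta(n^2), so Case 2 applies.
T(n) = Theta(n^2 log n).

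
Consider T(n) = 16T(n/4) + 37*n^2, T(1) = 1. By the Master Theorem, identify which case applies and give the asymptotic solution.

a=16, b=4, f(n)=37*n^2.
log_4(16) = 2, so n^(log_b(a)) = n^2.
f(n) = Theta(n^2), so Case 2 applies.
T(n) = Theta(n^2 log n).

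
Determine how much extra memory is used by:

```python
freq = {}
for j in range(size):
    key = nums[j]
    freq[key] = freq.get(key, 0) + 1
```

Space complexity: O(n).
Auxiliary storage grows linearly with the input size n in the worst case.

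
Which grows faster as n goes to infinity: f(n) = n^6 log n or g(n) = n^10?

g(n) = n^10 grows faster: n^10 / (n^6 log n) = n^4/log n -> infinity.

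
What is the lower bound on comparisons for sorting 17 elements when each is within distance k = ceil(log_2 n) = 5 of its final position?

Partition the 17 positions into floor(n/k) blocks of k = 5 consecutive positions; any permutation within a block keeps every element within k of its final position, so there are at least (k!)^(n/k) distinguishable inputs. Lower bound: log_2((k!)^(n/k)) = (n/k) * log_2(k!) = Theta(n log k); with k = ceil(log_2 n), this is Omega(n log log n).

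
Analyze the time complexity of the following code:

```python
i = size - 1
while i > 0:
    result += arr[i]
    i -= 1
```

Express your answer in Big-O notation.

Time complexity: O(n).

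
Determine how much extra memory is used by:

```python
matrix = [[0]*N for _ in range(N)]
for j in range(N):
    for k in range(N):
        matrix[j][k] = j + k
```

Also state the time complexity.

Space complexity: O(n^2).
A 2D structure of size n x n is allocated.
Time complexity: O(n^2).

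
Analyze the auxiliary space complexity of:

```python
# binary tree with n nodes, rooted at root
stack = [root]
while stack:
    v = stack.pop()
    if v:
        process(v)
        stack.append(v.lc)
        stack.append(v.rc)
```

Space complexity: O(n).
Auxiliary storage grows linearly with the input size n in the worst case.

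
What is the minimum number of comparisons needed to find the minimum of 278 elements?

Finding the minimum requires 277 comparisons, identical reasoning to finding the maximum. Each comparison eliminates one candidate.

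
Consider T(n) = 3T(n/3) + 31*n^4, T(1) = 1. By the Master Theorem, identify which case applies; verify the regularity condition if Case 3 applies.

a=3, b=3, f(n)=31*n^4.
log_3(3) = 1 < 4.
f(n) = Omega(n^(1+epsilon)) for some epsilon > 0, so Case 3 is the candidate.
Regularity: a*f(n/b) = 3*31*(n/3)^4 = (3/81)*31*n^4 <= c*f(n) with c = 3/81 < 1. Satisfied.
Case 3: T(n) = Theta(n^4).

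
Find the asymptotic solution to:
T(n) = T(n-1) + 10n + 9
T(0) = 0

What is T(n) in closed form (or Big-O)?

Dominant term in sum is 10*sum(i, i=1..n) = 10*n*(n+1)/2 = O(n^2).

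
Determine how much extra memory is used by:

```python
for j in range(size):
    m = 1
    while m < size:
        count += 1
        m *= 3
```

Space complexity: O(1).
Only a constant amount of auxiliary storage is used; nothing grows with n.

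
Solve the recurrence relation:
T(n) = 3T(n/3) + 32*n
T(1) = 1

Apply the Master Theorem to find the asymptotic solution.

a=3, b=3, f(n)=32*n. log_3(3) = 1. Case 2: T(n) = O(n log n).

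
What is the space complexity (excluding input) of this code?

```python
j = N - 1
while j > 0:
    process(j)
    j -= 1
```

Space complexity: O(1).
Only a constant amount of auxiliary storage is used; nothing grows with n.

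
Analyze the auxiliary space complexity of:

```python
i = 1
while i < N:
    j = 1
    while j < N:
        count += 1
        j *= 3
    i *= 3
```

Space complexity: O(1).
Only a constant amount of auxiliary storage is used; nothing grows with n.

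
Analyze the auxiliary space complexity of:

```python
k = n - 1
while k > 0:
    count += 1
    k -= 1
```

Space complexity: O(1).
Only a constant amount of auxiliary storage is used; nothing grows with n.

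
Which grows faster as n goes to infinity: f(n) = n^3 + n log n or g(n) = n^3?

f(n) = n^3 + n log n and g(n) = n^3 are Theta of each other: the lower-order n log n term is o(n^3); both are Theta(n^3).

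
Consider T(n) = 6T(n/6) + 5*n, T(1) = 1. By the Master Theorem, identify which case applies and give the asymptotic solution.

a=6, b=6, f(n)=5*n.
log_6(6) = 1, so n^(log_b(a)) = n.
f(n) = Theta(n), so Case 2 applies.
T(n) = Theta(n log n).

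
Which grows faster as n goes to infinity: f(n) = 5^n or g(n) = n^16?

f(n) = 5^n grows faster: any exponential with base > 1 dominates every polynomial.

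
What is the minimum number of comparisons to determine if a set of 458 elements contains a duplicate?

Determining if 458 elements are all distinct requires Omega(n log n) comparisons in the comparison model. This follows from the element distinctness lower bound.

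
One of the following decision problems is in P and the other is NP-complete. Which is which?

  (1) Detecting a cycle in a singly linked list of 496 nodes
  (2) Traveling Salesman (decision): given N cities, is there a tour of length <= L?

(1) is P: Floyd's tortoise-and-hare runs in O(n) time, O(1) space.
(2) is NP-complete: reduces from Hamiltonian Cycle.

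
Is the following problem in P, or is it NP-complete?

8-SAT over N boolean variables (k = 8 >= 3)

This problem is NP-complete: 3-SAT is NP-complete (Cook-Levin); k-SAT for k>=3 reduces from 3-SAT.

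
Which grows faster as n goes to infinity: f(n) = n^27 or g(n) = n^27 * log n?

g(n) = n^27 * log n grows faster: extra log n factor -> infinity.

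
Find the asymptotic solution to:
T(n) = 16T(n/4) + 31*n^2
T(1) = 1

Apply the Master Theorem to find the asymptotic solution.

a=16, b=4, f(n)=31*n^2. log_4(16) = 2. Case 2: T(n) = O(n^2 log n).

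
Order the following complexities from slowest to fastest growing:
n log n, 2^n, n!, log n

Ordered by growth rate: log n < n log n < 2^n < n!.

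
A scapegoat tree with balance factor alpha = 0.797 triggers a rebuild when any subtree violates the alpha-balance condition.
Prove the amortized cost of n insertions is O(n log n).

Define potential Phi = c * sum of |size(left(v)) - size(right(v))| over all nodes. An insertion at depth d costs O(d) = O(log n) and increases Phi by O(log n). When a rebuild of subtree of size s occurs, it costs O(s) but reduces Phi by Omega(s). With alpha = 0.797, between rebuilds Omega(s) insertions must occur. Amortized cost per insertion: O(log n).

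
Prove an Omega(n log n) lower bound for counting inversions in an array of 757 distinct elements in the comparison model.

Decision-tree argument: at any leaf, the comparisons made (with transitivity) must totally order all 757 elements -- otherwise some pair (i,j) is unordered, and an adversary can present two inputs agreeing on every comparison made but with that pair flipped, changing the inversion count by 1, so the leaf's output is wrong on one of them. Hence the tree has >= 757! leaves and height >= log_2(757!) = Omega(n log n). Modified merge sort achieves O(n log n).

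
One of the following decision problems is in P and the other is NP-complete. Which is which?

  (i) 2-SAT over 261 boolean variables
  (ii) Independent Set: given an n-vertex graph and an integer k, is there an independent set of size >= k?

(i) is P: 2-SAT is solvable in linear time via implication-graph SCCs.
(ii) is NP-complete: complement of Clique (with k part of the input).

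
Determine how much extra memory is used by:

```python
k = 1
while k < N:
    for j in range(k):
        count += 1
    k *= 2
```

Space complexity: O(1).
Only a constant amount of auxiliary storage is used; nothing grows with n.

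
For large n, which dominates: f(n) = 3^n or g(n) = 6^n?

g(n) = 6^n grows faster: (6/3)^n -> infinity since 6/3 > 1.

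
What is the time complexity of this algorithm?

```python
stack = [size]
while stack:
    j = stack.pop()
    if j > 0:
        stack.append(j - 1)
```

Time complexity: O(n).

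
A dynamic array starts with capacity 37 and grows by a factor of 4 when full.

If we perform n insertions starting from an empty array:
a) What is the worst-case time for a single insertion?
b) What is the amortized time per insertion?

(a) Worst-case single insertion: O(n) -- when the array is full at capacity c, the resize copies all c elements, and c can be Theta(n).
(b) Resizes happen at sizes 37, 148, 592, ... Total copy cost for n insertions: 37 + 148 + ... = O(n) (geometric series with ratio 1/4). Amortized cost per insertion: O(n)/n = O(1).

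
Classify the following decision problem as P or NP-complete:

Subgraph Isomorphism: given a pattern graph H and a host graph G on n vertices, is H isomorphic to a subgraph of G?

This problem is NP-complete: generalizes Clique and Hamiltonian Path (pattern size is part of the input).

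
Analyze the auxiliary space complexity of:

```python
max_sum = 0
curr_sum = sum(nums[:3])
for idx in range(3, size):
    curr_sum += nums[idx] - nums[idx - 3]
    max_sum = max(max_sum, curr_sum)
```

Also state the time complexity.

Space complexity: O(1).
Only a constant amount of auxiliary storage is used; nothing grows with n.
Time complexity: O(n).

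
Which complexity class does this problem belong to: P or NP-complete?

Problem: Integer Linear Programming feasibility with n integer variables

This problem is NP-complete: ILP feasibility is NP-complete (LP relaxation is in P).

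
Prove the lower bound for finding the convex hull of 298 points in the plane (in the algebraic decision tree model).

Reduction from sorting: given 298 numbers x_1,...,x_{298}, map x_i to the point (x_i, x_i^2) on the parabola y = x^2. All points are on the convex hull, and walking the hull gives them in sorted x-order. Since sorting requires Omega(n log n), so does planar convex hull.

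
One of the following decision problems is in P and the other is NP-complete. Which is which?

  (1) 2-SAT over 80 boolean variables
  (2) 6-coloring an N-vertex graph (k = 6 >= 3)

(1) is P: 2-SAT is solvable in linear time via implication-graph SCCs.
(2) is NP-complete: graph k-coloring for k>=3 is NP-complete by reduction from 3-SAT.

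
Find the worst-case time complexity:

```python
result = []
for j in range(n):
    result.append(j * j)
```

Time complexity: O(n).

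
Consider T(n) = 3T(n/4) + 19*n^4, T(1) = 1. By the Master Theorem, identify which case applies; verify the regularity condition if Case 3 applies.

a=3, b=4, f(n)=19*n^4.
log_4(3) = 0.7925 < 4.
f(n) = Omega(n^(0.7925+epsilon)) for some epsilon > 0, so Case 3 is the candidate.
Regularity: a*f(n/b) = 3*19*(n/4)^4 = (3/256)*19*n^4 <= c*f(n) with c = 3/256 < 1. Satisfied.
Case 3: T(n) = Theta(n^4).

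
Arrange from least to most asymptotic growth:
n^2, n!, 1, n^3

Ordered by growth rate: 1 < n^2 < n^3 < n!.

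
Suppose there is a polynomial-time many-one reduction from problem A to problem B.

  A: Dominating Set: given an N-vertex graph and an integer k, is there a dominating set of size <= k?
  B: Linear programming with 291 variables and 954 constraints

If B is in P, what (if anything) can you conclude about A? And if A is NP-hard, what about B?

A poly-time reduction A <=_p B means any A-instance can be transformed to a B-instance in poly time.
If B is in P: compose the reduction with B's poly-time algorithm to solve A in poly time, so A is in P.
If A is NP-hard: every NP problem reduces to A, which reduces to B; composing reductions, every NP problem reduces to B, so B is NP-hard.
(Here in fact A is NP-complete and B is in P, so no such reduction is known -- its existence would imply P = NP; the analysis concerns only what the assumed reduction would or would not let you conclude.)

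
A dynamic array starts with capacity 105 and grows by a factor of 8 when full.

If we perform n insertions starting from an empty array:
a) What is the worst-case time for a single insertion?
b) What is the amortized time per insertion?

(a) Worst-case single insertion: O(n) -- when the array is full at capacity c, the resize copies all c elements, and c can be Theta(n).
(b) Resizes happen at sizes 105, 840, 6720, ... Total copy cost for n insertions: 105 + 840 + ... = O(n) (geometric series with ratio 1/8). Amortized cost per insertion: O(n)/n = O(1).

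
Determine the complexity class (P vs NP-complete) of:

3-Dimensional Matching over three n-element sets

This problem is NP-complete: one of Karp's 21 NP-complete problems.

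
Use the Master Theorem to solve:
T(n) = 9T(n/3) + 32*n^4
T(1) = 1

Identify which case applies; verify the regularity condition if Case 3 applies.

a=9, b=3, f(n)=32*n^4.
log_3(9) = 2 < 4.
f(n) = Omega(n^(2+epsilon)) for some epsilon > 0, so Case 3 is the candidate.
Regularity: a*f(n/b) = 9*32*(n/3)^4 = (9/81)*32*n^4 <= c*f(n) with c = 9/81 < 1. Satisfied.
Case 3: T(n) = Theta(n^4).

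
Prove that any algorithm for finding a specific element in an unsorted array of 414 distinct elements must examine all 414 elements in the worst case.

Adversary argument: if the algorithm examines fewer than 414 elements, the adversary places the target in an unexamined position. The algorithm cannot distinguish 'not present' from 'in unexamined position'.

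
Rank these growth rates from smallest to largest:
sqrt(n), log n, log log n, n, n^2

Ordered by growth rate: log log n < log n < sqrt(n) < n < n^2.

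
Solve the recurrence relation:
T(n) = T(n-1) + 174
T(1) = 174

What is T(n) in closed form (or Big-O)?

Unrolling: T(n) = T(n-1) + 174 = T(n-2) + 2*174 = ... = T(1) + (n-1)*174 = 174 + (n-1)*174 = 174n.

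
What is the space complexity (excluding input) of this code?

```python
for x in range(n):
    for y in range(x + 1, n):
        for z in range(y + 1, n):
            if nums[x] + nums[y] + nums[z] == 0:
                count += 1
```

Space complexity: O(1).
Only a constant amount of auxiliary storage is used; nothing grows with n.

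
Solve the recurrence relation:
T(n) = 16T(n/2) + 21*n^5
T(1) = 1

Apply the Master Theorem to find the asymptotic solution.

a=16, b=2, f(n)=21*n^5. log_2(16) = 4 < 5. Case 3: T(n) = O(n^5).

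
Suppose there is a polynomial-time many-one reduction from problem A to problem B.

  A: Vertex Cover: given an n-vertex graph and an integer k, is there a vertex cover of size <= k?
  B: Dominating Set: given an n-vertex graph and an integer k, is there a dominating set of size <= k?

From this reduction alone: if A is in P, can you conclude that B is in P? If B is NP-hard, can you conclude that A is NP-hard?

A poly-time reduction A <=_p B transfers tractability DOWN (B easy => A easy) and hardness UP (A hard => B hard), not the reverse.
From A in P, the reduction alone does NOT give B in P: any problem in P trivially reduces to SAT, yet SAT is not known to be in P.
From B NP-hard, the reduction alone does NOT give A NP-hard: again, easy problems reduce to hard ones.
(Here in fact A is NP-complete and B is NP-complete.)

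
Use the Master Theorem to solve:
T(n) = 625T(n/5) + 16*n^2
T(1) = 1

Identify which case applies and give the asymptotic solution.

a=625, b=5, f(n)=16*n^2.
log_5(625) = 4 > 2.
Since f(n) = O(n^2) is polynomially smaller than n^4, Case 1 applies.
T(n) = Theta(n^4).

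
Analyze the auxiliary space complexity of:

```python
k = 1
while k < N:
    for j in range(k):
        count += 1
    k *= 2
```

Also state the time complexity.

Space complexity: O(1).
Only a constant amount of auxiliary storage is used; nothing grows with n.
Time complexity: O(n).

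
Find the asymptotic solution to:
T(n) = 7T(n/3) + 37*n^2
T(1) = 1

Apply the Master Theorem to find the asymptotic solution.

a=7, b=3, f(n)=37*n^2. log_3(7) = 1.771 < 2. Case 3: T(n) = O(n^2).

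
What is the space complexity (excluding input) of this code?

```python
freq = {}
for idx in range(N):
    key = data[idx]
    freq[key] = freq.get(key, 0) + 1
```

Space complexity: O(n).
Auxiliary storage grows linearly with the input size n in the worst case.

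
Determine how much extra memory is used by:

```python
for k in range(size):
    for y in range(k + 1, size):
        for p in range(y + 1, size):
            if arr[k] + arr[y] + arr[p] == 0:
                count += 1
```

Space complexity: O(1).
Only a constant amount of auxiliary storage is used; nothing grows with n.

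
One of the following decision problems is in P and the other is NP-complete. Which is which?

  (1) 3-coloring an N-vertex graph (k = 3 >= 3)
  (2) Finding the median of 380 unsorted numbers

(1) is NP-complete: graph k-coloring for k>=3 is NP-complete by reduction from 3-SAT.
(2) is P: linear-time selection (median-of-medians) runs in O(n).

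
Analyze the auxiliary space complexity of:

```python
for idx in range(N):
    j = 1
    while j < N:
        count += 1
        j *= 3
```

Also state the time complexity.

Space complexity: O(1).
Only a constant amount of auxiliary storage is used; nothing grows with n.
Time complexity: O(n log n).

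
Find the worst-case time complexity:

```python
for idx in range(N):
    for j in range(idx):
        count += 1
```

Time complexity: O(n^2).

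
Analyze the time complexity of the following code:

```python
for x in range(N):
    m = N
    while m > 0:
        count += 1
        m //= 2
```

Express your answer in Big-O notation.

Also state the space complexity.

Time complexity: O(n log n).
Space complexity: O(1).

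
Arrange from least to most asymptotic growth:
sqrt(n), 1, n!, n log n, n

Ordered by growth rate: 1 < sqrt(n) < n < n log n < n!.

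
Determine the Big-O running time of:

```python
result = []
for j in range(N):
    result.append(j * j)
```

Time complexity: O(n).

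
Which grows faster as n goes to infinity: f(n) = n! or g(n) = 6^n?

f(n) = n! grows faster: by Stirling n! ~ (n/e)^n sqrt(2*pi*n); (n/e)^n eventually dominates 6^n.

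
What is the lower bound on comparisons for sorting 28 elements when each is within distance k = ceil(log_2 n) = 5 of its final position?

Partition the 28 positions into floor(n/k) blocks of k = 5 consecutive positions; any permutation within a block keeps every element within k of its final position, so there are at least (k!)^(n/k) distinguishable inputs. Lower bound: log_2((k!)^(n/k)) = (n/k) * log_2(k!) = Theta(n log k); with k = ceil(log_2 n), this is Omega(n log log n).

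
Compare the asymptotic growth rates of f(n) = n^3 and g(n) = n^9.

g(n) = n^9 grows faster: n^9/n^3 = n^6 -> infinity.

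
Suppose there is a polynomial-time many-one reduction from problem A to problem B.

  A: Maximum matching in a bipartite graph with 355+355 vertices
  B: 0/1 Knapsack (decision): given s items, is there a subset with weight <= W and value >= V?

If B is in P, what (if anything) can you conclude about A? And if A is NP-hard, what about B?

A poly-time reduction A <=_p B means any A-instance can be transformed to a B-instance in poly time.
If B is in P: compose the reduction with B's poly-time algorithm to solve A in poly time, so A is in P.
If A is NP-hard: every NP problem reduces to A, which reduces to B; composing reductions, every NP problem reduces to B, so B is NP-hard.
(Here in fact A is P and B is NP-complete.)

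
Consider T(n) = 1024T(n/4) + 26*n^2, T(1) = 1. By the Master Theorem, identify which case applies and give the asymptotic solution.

a=1024, b=4, f(n)=26*n^2.
log_4(1024) = 5 > 2.
Since f(n) = O(n^2) is polynomially smaller than n^5, Case 1 applies.
T(n) = Theta(n^5).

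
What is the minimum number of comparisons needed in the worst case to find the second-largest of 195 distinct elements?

Lower bound: finding the max needs 195-1 comparisons. By the adversary weight-doubling argument, the max must personally win >= ceil(log_2(195)) = 8 comparisons; the 2nd-largest is among those 8 losers, needing 8-1 more comparisons. Total >= 195-1 + 8-1 = 201. A balanced knockout tournament achieves this.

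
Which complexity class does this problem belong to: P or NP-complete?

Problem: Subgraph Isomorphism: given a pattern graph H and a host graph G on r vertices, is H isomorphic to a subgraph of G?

This problem is NP-complete: generalizes Clique and Hamiltonian Path (pattern size is part of the input).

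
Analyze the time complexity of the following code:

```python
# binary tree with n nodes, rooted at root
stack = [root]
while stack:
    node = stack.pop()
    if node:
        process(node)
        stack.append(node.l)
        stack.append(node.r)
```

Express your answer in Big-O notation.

Time complexity: O(n).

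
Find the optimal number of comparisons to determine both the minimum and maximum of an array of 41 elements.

Naive approach: 80 comparisons (40 for max + 40 for min).
Optimal: Compare elements in pairs first (floor(n/2) = 20 comparisons), then find max among winners and min among losers (20 comparisons each).
Total: ceil(3n/2) - 2 = 60 comparisons. An adversary argument shows this is also a lower bound.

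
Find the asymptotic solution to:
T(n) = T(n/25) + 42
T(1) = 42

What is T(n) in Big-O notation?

Each step divides n by 25 and adds 42. After log_25(n) steps, T(n) = O(log n).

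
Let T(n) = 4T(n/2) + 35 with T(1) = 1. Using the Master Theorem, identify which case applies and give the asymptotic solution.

a=4, b=2, f(n)=35.
log_2(4) = 2 > 0.
Since f(n) = O(n^0) is polynomially smaller than n^2, Case 1 applies.
T(n) = Theta(n^2).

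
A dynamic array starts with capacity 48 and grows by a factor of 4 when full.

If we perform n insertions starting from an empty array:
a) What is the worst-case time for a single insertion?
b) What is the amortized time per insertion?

(a) Worst-case single insertion: O(n) -- when the array is full at capacity c, the resize copies all c elements, and c can be Theta(n).
(b) Resizes happen at sizes 48, 192, 768, ... Total copy cost for n insertions: 48 + 192 + ... = O(n) (geometric series with ratio 1/4). Amortized cost per insertion: O(n)/n = O(1).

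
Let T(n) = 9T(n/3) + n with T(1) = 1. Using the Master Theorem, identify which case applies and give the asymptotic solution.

a=9, b=3, f(n)=n.
log_3(9) = 2 > 1.
Since f(n) = O(n^1) is polynomially smaller than n^2, Case 1 applies.
T(n) = Theta(n^2).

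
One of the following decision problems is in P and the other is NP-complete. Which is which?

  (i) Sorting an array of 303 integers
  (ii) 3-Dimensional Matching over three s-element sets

(i) is P: merge sort runs in O(n log n).
(ii) is NP-complete: one of Karp's 21 NP-complete problems.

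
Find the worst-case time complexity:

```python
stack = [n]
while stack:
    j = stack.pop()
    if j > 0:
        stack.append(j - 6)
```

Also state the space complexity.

Time complexity: O(n).
Space complexity: O(1).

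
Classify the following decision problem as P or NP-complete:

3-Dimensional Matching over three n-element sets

This problem is NP-complete: one of Karp's 21 NP-complete problems.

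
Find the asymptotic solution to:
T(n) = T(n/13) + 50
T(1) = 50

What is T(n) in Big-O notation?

Each step divides n by 13 and adds 50. After log_13(n) steps, T(n) = O(log n).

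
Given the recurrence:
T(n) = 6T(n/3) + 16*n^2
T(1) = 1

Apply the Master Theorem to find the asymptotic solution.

a=6, b=3, f(n)=16*n^2. log_3(6) = 1.631 < 2. Case 3: T(n) = O(n^2).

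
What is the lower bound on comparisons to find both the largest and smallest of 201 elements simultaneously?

Pair elements first (floor(201/2) comparisons), then find max among winners and min among losers. Total: ceil(3*201/2) - 2 = 300 comparisons.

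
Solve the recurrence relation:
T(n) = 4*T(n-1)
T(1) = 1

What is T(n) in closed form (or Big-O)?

Each step multiplies by 4. T(n) = T(1)*4^(n-1) = 4^(n-1).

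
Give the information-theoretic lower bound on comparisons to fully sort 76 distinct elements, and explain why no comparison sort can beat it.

A comparison sort is a binary decision tree whose leaves are the 76! = 1885494701666050254987932260861146558230394535379329335672487982961844043495537923117729972224000000000000000000 possible output permutations. A binary tree with L leaves has height >= ceil(log_2(L)). So any comparison sort needs >= ceil(log_2(76!)) = 370 comparisons in the worst case.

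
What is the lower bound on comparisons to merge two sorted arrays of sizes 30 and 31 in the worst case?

Adversary: with |30 - 31| <= 1 the inputs can be fully interleaved so that every adjacent pair in the merged output comes from different arrays. Then each of the 60 adjacent pairs must be directly compared, or the algorithm cannot determine their relative order. Standard merge meets this bound.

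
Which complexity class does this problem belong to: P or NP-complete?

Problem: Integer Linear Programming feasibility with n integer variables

This problem is NP-complete: ILP feasibility is NP-complete (LP relaxation is in P).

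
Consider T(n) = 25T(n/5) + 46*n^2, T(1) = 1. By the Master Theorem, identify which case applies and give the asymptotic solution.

a=25, b=5, f(n)=46*n^2.
log_5(25) = 2, so n^(log_b(a)) = n^2.
f(n) = Theta(n^2), so Case 2 applies.
T(n) = Theta(n^2 log n).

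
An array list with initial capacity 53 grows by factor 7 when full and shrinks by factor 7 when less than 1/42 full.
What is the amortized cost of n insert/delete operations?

Using potential function Phi = |7*size - capacity|. Resizing costs are offset by potential release. Amortized O(1) per operation.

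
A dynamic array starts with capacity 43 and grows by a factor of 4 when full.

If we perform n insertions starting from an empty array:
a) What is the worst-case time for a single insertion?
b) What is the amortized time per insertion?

(a) Worst-case single insertion: O(n) -- when the array is full at capacity c, the resize copies all c elements, and c can be Theta(n).
(b) Resizes happen at sizes 43, 172, 688, ... Total copy cost for n insertions: 43 + 172 + ... = O(n) (geometric series with ratio 1/4). Amortized cost per insertion: O(n)/n = O(1).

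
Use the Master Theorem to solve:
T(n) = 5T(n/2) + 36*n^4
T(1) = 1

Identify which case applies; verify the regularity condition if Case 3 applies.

a=5, b=2, f(n)=36*n^4.
log_2(5) = 2.322 < 4.
f(n) = Omega(n^(2.322+epsilon)) for some epsilon > 0, so Case 3 is the candidate.
Regularity: a*f(n/b) = 5*36*(n/2)^4 = (5/16)*36*n^4 <= c*f(n) with c = 5/16 < 1. Satisfied.
Case 3: T(n) = Theta(n^4).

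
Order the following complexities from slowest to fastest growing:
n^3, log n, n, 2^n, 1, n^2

Ordered by growth rate: 1 < log n < n < n^2 < n^3 < 2^n.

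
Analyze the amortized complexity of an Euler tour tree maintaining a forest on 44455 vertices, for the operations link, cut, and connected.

An Euler tour tree stores each tree's Euler tour as a balanced BST keyed by tour position. On 44455 vertices: link concatenates two tours via O(1) splits/joins of size <= 2*44455 (O(log n)); cut splits the tour at the two occurrences of the edge (O(log n)); connected compares BST roots (O(log n) to find the root). All O(log n) amortized.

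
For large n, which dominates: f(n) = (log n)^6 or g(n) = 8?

f(n) = (log n)^6 grows faster: any unbounded function dominates a constant.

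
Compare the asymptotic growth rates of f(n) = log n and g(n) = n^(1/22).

g(n) = n^(1/22) grows faster: any positive power of n dominates log n.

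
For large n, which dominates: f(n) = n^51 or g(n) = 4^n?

g(n) = 4^n grows faster: any exponential with base > 1 dominates every polynomial.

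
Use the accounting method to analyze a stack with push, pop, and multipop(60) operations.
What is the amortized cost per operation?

Assign 2 credits per push (1 for the push, 1 saved for a future pop). Each pop or element popped by multipop(60) uses 1 saved credit. Total credits never go negative, so amortized cost is O(1).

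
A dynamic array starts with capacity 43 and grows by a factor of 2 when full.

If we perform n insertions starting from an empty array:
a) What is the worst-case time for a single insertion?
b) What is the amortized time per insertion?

(a) Worst-case single insertion: O(n) -- when the array is full at capacity c, the resize copies all c elements, and c can be Theta(n).
(b) Resizes happen at sizes 43, 86, 172, ... Total copy cost for n insertions: 43 + 86 + ... = O(n) (geometric series with ratio 1/2). Amortized cost per insertion: O(n)/n = O(1).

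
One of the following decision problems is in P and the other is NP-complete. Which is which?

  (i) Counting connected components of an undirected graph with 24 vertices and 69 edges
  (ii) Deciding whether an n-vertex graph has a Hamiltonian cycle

(i) is P: BFS/DFS visits each vertex and edge once: O(V+E).
(ii) is NP-complete: one of Karp's 21 NP-complete problems.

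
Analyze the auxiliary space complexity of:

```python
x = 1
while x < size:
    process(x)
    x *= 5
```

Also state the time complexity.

Space complexity: O(1).
Only a constant amount of auxiliary storage is used; nothing grows with n.
Time complexity: O(log n).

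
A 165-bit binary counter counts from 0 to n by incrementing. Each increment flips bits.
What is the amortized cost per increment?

Bit i flips every 2^i increments. Total flips over n increments: sum_{i=0}^{165} n/2^i < 2n. Amortized cost: 2n/n = O(1).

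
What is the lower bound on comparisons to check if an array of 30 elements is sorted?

To verify 30 elements are sorted, we must compare each consecutive pair. Skipping any pair allows an adversary to swap them. Therefore 29 comparisons are necessary and sufficient.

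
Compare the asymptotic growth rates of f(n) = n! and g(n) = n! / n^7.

f(n) = n! grows faster: the ratio n!/(n!/n^7) = n^7 -> infinity.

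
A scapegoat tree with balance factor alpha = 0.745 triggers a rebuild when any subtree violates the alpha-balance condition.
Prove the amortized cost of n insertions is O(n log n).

Define potential Phi = c * sum of |size(left(v)) - size(right(v))| over all nodes. An insertion at depth d costs O(d) = O(log n) and increases Phi by O(log n). When a rebuild of subtree of size s occurs, it costs O(s) but reduces Phi by Omega(s). With alpha = 0.745, between rebuilds Omega(s) insertions must occur. Amortized cost per insertion: O(log n).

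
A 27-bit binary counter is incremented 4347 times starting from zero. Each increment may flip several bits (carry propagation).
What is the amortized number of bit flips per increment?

Bit i flips on every 2^i-th increment, so over 4347 increments bit i flips floor(4347/2^i) times. Summing over i: total flips < 2 * 4347. Amortized: < 2 = O(1) per increment.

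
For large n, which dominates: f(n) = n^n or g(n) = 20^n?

f(n) = n^n grows faster: n^n / 20^n = (n/20)^n -> infinity once n > 20.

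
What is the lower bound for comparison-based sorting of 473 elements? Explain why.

A comparison-based sorting algorithm corresponds to a decision tree. With 473! possible permutations, the tree has 473! leaves. The height is at least log_2(473!) = Omega(n log n) by Stirling's approximation.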